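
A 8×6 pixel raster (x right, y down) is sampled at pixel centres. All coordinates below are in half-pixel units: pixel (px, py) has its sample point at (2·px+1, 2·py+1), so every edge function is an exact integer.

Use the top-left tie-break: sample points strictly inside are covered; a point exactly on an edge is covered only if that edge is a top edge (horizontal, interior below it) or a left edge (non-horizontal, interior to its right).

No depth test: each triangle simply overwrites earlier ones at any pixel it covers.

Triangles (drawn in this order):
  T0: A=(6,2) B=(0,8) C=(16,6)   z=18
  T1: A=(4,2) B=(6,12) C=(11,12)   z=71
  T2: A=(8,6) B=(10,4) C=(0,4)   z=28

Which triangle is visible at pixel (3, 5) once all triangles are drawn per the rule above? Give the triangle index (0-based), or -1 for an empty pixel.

T0:
  2·area = 84  (B↔C swapped to make it positive)
  edge (6, 2)→(16, 6): d=(10,4) right/bottom  bias=-1
  edge (16, 6)→(0, 8): d=(-16,2) right/bottom  bias=-1
  edge (0, 8)→(6, 2): d=(6,-6) top-left  bias=+0
    (3,0)@(7, 1): e=[-14,98,0] → ·  [on edge]
    (2,1)@(5, 3): e=[14,70,0] → █  [on edge]
    (3,1)@(7, 3): e=[6,66,12] → █
    (4,1)@(9, 3): e=[-2,62,24] → ·
    (1,2)@(3, 5): e=[42,42,0] → █  [on edge]
    (4,2)@(9, 5): e=[18,30,36] → █
    (5,2)@(11, 5): e=[10,26,48] → █
    (6,2)@(13, 5): e=[2,22,60] → █
    (7,2)@(15, 5): e=[-6,18,72] → ·
    (0,3)@(1, 7): e=[70,14,0] → █  [on edge]
    (4,3)@(9, 7): e=[38,-2,48] → ·
    (5,3)@(11, 7): e=[30,-6,60] → ·
  covered (12 px):
    · · · · · · · ·
    · · █ █ · · · ·
    · █ █ █ █ █ █ ·
    █ █ █ █ · · · ·
    · · · · · · · ·
    · · · · · · · ·
T1:
  2·area = 50  (B↔C swapped to make it positive)
  edge (4, 2)→(11, 12): d=(7,10) right/bottom  bias=-1
  edge (11, 12)→(6, 12): d=(-5,0) right/bottom  bias=-1
  edge (6, 12)→(4, 2): d=(-2,-10) top-left  bias=+0
    (2,2)@(5, 5): e=[11,35,4] → █
    (3,2)@(7, 5): e=[-9,35,24] → ·
    (2,3)@(5, 7): e=[25,25,0] → █  [on edge]
    (3,3)@(7, 7): e=[5,25,20] → █
    (4,3)@(9, 7): e=[-15,25,40] → ·
    (2,4)@(5, 9): e=[39,15,-4] → ·
    (3,4)@(7, 9): e=[19,15,16] → █
    (4,4)@(9, 9): e=[-1,15,36] → ·
    (3,5)@(7, 11): e=[33,5,12] → █
    (4,5)@(9, 11): e=[13,5,32] → █
    (5,5)@(11, 11): e=[-7,5,52] → ·
  covered (6 px):
    · · · · · · · ·
    · · · · · · · ·
    · · █ · · · · ·
    · · █ █ · · · ·
    · · · █ · · · ·
    · · · █ █ · · ·
T2:
  2·area = 20  (B↔C swapped to make it positive)
  edge (8, 6)→(0, 4): d=(-8,-2) top-left  bias=+0
  edge (0, 4)→(10, 4): d=(10,0) top-left  bias=+0
  edge (10, 4)→(8, 6): d=(-2,2) right/bottom  bias=-1
    (6,0)@(13, 1): e=[50,-30,0] → ·  [on edge]
    (5,1)@(11, 3): e=[30,-10,0] → ·  [on edge]
    (2,2)@(5, 5): e=[2,10,8] → █
    (3,2)@(7, 5): e=[6,10,4] → █
    (4,2)@(9, 5): e=[10,10,0] → ·  [on edge]
    (2,3)@(5, 7): e=[-14,30,4] → ·
    (3,3)@(7, 7): e=[-10,30,0] → ·  [on edge]
    (2,4)@(5, 9): e=[-30,50,0] → ·  [on edge]
    (1,5)@(3, 11): e=[-50,70,0] → ·  [on edge]
  covered (2 px):
    · · · · · · · ·
    · · · · · · · ·
    · · █ █ · · · ·
    · · · · · · · ·
    · · · · · · · ·
    · · · · · · · ·

Z-buffer (winner per pixel, '.' = empty):
  . . . . . . . .
  . . 0 0 . . . .
  . 0 2 2 0 0 0 .
  0 0 1 1 . . . .
  . . . 1 . . . .
  . . . 1 1 . . .

Result: 1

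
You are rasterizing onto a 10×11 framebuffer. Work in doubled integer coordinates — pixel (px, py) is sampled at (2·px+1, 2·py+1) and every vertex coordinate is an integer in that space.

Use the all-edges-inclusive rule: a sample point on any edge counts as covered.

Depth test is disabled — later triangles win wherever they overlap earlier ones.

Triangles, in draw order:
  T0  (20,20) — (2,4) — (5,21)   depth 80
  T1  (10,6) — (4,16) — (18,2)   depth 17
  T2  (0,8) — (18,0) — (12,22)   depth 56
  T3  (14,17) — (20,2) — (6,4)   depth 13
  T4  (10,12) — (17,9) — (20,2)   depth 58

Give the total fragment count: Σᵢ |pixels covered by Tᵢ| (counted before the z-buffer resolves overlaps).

T0:
  2·area = 258  (B↔C swapped to make it positive)
  edge (20, 20)→(5, 21): d=(-15,1) inclusive
  edge (5, 21)→(2, 4): d=(-3,-17) inclusive
  edge (2, 4)→(20, 20): d=(18,16) inclusive
    (1,2)@(3, 5): e=[242,14,2] → █
    (2,2)@(5, 5): e=[240,48,-30] → ·
    (1,3)@(3, 7): e=[212,8,38] → █
    (2,3)@(5, 7): e=[210,42,6] → █
    (3,3)@(7, 7): e=[208,76,-26] → ·
    (1,4)@(3, 9): e=[182,2,74] → █
    (3,4)@(7, 9): e=[178,70,10] → █
    (4,4)@(9, 9): e=[176,104,-22] → ·
    (1,5)@(3, 11): e=[152,-4,110] → ·
    (2,5)@(5, 11): e=[150,30,78] → █
    (4,5)@(9, 11): e=[146,98,14] → █
    (5,5)@(11, 11): e=[144,132,-18] → ·
    (2,10)@(5, 21): e=[0,0,258] → █  [on edge]
  covered (32 px):
    · · · · · · · · · ·
    · · · · · · · · · ·
    · █ · · · · · · · ·
    · █ █ · · · · · · ·
    · █ █ █ · · · · · ·
    · · █ █ █ · · · · ·
    · · █ █ █ █ · · · ·
    · · █ █ █ █ █ · · ·
    · · █ █ █ █ █ █ · ·
    · · █ █ █ █ █ █ █ ·
    · · █ · · · · · · ·
T1:
  2·area = 56  (B↔C swapped to make it positive)
  edge (10, 6)→(18, 2): d=(8,-4) inclusive
  edge (18, 2)→(4, 16): d=(-14,14) inclusive
  edge (4, 16)→(10, 6): d=(6,-10) inclusive
    (6,0)@(13, 1): e=[-28,84,0] → ·  [on edge]
    (9,0)@(19, 1): e=[-4,0,60] → ·  [on edge]
    (8,1)@(17, 3): e=[4,0,52] → █  [on edge]
    (9,1)@(19, 3): e=[12,-28,72] → ·
    (6,2)@(13, 5): e=[4,28,24] → █
    (7,2)@(15, 5): e=[12,0,44] → █  [on edge]
    (8,2)@(17, 5): e=[20,-28,64] → ·
    (5,3)@(11, 7): e=[12,28,16] → █
    (6,3)@(13, 7): e=[20,0,36] → █  [on edge]
    (7,3)@(15, 7): e=[28,-28,56] → ·
    (4,4)@(9, 9): e=[20,28,8] → █
    (5,4)@(11, 9): e=[28,0,28] → █  [on edge]
    (3,5)@(7, 11): e=[28,28,0] → █  [on edge]
    (4,5)@(9, 11): e=[36,0,20] → █  [on edge]
    (3,6)@(7, 13): e=[44,0,12] → █  [on edge]
    (2,7)@(5, 15): e=[52,0,4] → █  [on edge]
    (1,8)@(3, 17): e=[60,0,-4] → ·  [on edge]
    (0,9)@(1, 19): e=[68,0,-12] → ·  [on edge]
    (0,10)@(1, 21): e=[84,-28,0] → ·  [on edge]
  covered (11 px):
    · · · · · · · · · ·
    · · · · · · · · █ ·
    · · · · · · █ █ · ·
    · · · · · █ █ · · ·
    · · · · █ █ · · · ·
    · · · █ █ · · · · ·
    · · · █ · · · · · ·
    · · █ · · · · · · ·
    · · · · · · · · · ·
    · · · · · · · · · ·
    · · · · · · · · · ·
T2:
  2·area = 348
  edge (0, 8)→(18, 0): d=(18,-8) inclusive
  edge (18, 0)→(12, 22): d=(-6,22) inclusive
  edge (12, 22)→(0, 8): d=(-12,-14) inclusive
    (8,0)@(17, 1): e=[10,16,322] → █
    (9,0)@(19, 1): e=[26,-28,350] → ·
    (6,1)@(13, 3): e=[14,92,242] → █
    (7,1)@(15, 3): e=[30,48,270] → █
    (9,1)@(19, 3): e=[62,-40,326] → ·
    (3,2)@(7, 5): e=[2,212,134] → █
    (4,2)@(9, 5): e=[18,168,162] → █
    (5,2)@(11, 5): e=[34,124,190] → █
    (8,2)@(17, 5): e=[82,-8,274] → ·
    (1,3)@(3, 7): e=[6,288,54] → █
    (2,3)@(5, 7): e=[22,244,82] → █
    (8,3)@(17, 7): e=[118,-20,250] → ·
    (7,5)@(15, 11): e=[174,0,174] → █  [on edge]
  covered (44 px):
    · · · · · · · · █ ·
    · · · · · · █ █ █ ·
    · · · █ █ █ █ █ · ·
    · █ █ █ █ █ █ █ · ·
    █ █ █ █ █ █ █ █ · ·
    · █ █ █ █ █ █ █ · ·
    · · █ █ █ █ █ · · ·
    · · · █ █ █ █ · · ·
    · · · · █ █ █ · · ·
    · · · · · █ · · · ·
    · · · · · · · · · ·
T3:
  2·area = 198  (B↔C swapped to make it positive)
  edge (14, 17)→(6, 4): d=(-8,-13) inclusive
  edge (6, 4)→(20, 2): d=(14,-2) inclusive
  edge (20, 2)→(14, 17): d=(-6,15) inclusive
    (6,1)@(13, 3): e=[99,0,99] → █  [on edge]
    (7,1)@(15, 3): e=[125,4,69] → █
    (8,1)@(17, 3): e=[151,8,39] → █
    (9,1)@(19, 3): e=[177,12,9] → █
    (3,2)@(7, 5): e=[5,16,177] → █
    (4,2)@(9, 5): e=[31,20,147] → █
    (5,2)@(11, 5): e=[57,24,117] → █
    (9,2)@(19, 5): e=[161,40,-3] → ·
    (3,3)@(7, 7): e=[-11,44,165] → ·
    (4,3)@(9, 7): e=[15,48,135] → █
    (9,3)@(19, 7): e=[145,68,-15] → ·
    (4,4)@(9, 9): e=[-1,76,123] → ·
  covered (25 px):
    · · · · · · · · · ·
    · · · · · · █ █ █ █
    · · · █ █ █ █ █ █ ·
    · · · · █ █ █ █ █ ·
    · · · · · █ █ █ █ ·
    · · · · · █ █ █ · ·
    · · · · · · █ █ · ·
    · · · · · · █ · · ·
    · · · · · · · · · ·
    · · · · · · · · · ·
    · · · · · · · · · ·
T4:
  2·area = 40  (B↔C swapped to make it positive)
  edge (10, 12)→(20, 2): d=(10,-10) inclusive
  edge (20, 2)→(17, 9): d=(-3,7) inclusive
  edge (17, 9)→(10, 12): d=(-7,3) inclusive
    (9,1)@(19, 3): e=[0,4,36] → █  [on edge]
    (8,2)@(17, 5): e=[0,12,28] → █  [on edge]
    (9,2)@(19, 5): e=[20,-2,22] → ·
    (7,3)@(15, 7): e=[0,20,20] → █  [on edge]
    (9,3)@(19, 7): e=[40,-8,8] → ·
    (6,4)@(13, 9): e=[0,28,12] → █  [on edge]
    (8,4)@(17, 9): e=[40,0,0] → █  [on edge]
    (9,4)@(19, 9): e=[60,-14,-6] → ·
    (5,5)@(11, 11): e=[0,36,4] → █  [on edge]
    (6,5)@(13, 11): e=[20,22,-2] → ·
    (7,5)@(15, 11): e=[40,8,-8] → ·
    (8,5)@(17, 11): e=[60,-6,-14] → ·
    (4,6)@(9, 13): e=[0,44,-4] → ·  [on edge]
    (1,7)@(3, 15): e=[-40,80,0] → ·  [on edge]
    (3,7)@(7, 15): e=[0,52,-12] → ·  [on edge]
    (2,8)@(5, 17): e=[0,60,-20] → ·  [on edge]
    (1,9)@(3, 19): e=[0,68,-28] → ·  [on edge]
    (0,10)@(1, 21): e=[0,76,-36] → ·  [on edge]
  covered (8 px):
    · · · · · · · · · ·
    · · · · · · · · · █
    · · · · · · · · █ ·
    · · · · · · · █ █ ·
    · · · · · · █ █ █ ·
    · · · · · █ · · · ·
    · · · · · · · · · ·
    · · · · · · · · · ·
    · · · · · · · · · ·
    · · · · · · · · · ·
    · · · · · · · · · ·

Answer: 120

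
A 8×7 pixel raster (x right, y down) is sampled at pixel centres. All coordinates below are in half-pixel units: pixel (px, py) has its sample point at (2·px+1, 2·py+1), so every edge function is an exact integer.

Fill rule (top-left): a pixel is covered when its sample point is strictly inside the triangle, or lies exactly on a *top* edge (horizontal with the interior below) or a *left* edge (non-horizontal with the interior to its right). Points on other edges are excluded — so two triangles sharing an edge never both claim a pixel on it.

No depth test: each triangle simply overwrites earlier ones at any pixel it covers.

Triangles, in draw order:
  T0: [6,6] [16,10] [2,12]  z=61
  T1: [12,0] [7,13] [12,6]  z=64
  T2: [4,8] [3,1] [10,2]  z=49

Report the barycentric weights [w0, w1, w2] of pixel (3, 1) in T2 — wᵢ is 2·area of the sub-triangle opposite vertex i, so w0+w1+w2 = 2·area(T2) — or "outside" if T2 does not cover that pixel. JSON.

T0:
  2·area = 76
  edge (6, 6)→(16, 10): d=(10,4) right/bottom  bias=-1
  edge (16, 10)→(2, 12): d=(-14,2) right/bottom  bias=-1
  edge (2, 12)→(6, 6): d=(4,-6) top-left  bias=+0
    (3,3)@(7, 7): e=[6,60,10] → X
    (4,3)@(9, 7): e=[-2,56,22] → .
    (2,4)@(5, 9): e=[34,36,6] → X
    (4,4)@(9, 9): e=[18,28,30] → X
    (5,4)@(11, 9): e=[10,24,42] → X
    (6,4)@(13, 9): e=[2,20,54] → X
    (7,4)@(15, 9): e=[-6,16,66] → .
    (1,5)@(3, 11): e=[62,12,2] → X
    (4,5)@(9, 11): e=[38,0,38] → .  [on edge]
    (5,5)@(11, 11): e=[30,-4,50] → .
    (6,5)@(13, 11): e=[22,-8,62] → .
    (1,6)@(3, 13): e=[82,-16,10] → .
  covered (9 px):
    . . . . . . . .
    . . . . . . . .
    . . . . . . . .
    . . . X . . . .
    . . X X X X X .
    . X X X . . . .
    . . . . . . . .
T1:
  2·area = 30  (B↔C swapped to make it positive)
  edge (12, 0)→(12, 6): d=(0,6) right/bottom  bias=-1
  edge (12, 6)→(7, 13): d=(-5,7) right/bottom  bias=-1
  edge (7, 13)→(12, 0): d=(5,-13) top-left  bias=+0
    (5,1)@(11, 3): e=[6,22,2] → X
    (6,1)@(13, 3): e=[-6,8,28] → .
    (5,2)@(11, 5): e=[6,12,12] → X
    (6,2)@(13, 5): e=[-6,-2,38] → .
    (5,3)@(11, 7): e=[6,2,22] → X
    (6,3)@(13, 7): e=[-6,-12,48] → .
    (4,4)@(9, 9): e=[18,6,6] → X
    (5,4)@(11, 9): e=[6,-8,32] → .
    (4,5)@(9, 11): e=[18,-4,16] → .
    (3,6)@(7, 13): e=[30,0,0] → .  [on edge]
  covered (4 px):
    . . . . . . . .
    . . . . . X . .
    . . . . . X . .
    . . . . . X . .
    . . . . X . . .
    . . . . . . . .
    . . . . . . . .
T2:
  2·area = 48
  edge (4, 8)→(3, 1): d=(-1,-7) top-left  bias=+0
  edge (3, 1)→(10, 2): d=(7,1) right/bottom  bias=-1
  edge (10, 2)→(4, 8): d=(-6,6) right/bottom  bias=-1
    (1,0)@(3, 1): e=[0,0,48] → .  [on edge]
    (5,0)@(11, 1): e=[56,-8,0] → .  [on edge]
    (2,1)@(5, 3): e=[12,12,24] → X
    (3,1)@(7, 3): e=[26,10,12] → X
    (4,1)@(9, 3): e=[40,8,0] → .  [on edge]
    (2,2)@(5, 5): e=[10,26,12] → X
    (3,2)@(7, 5): e=[24,24,0] → .  [on edge]
    (2,3)@(5, 7): e=[8,40,0] → .  [on edge]
    (1,4)@(3, 9): e=[-8,56,0] → .  [on edge]
    (0,5)@(1, 11): e=[-24,72,0] → .  [on edge]
  covered (3 px):
    . . . . . . . .
    . . X X . . . .
    . . X . . . . .
    . . . . . . . .
    . . . . . . . .
    . . . . . . . .
    . . . . . . . .

Result: [10,12,26]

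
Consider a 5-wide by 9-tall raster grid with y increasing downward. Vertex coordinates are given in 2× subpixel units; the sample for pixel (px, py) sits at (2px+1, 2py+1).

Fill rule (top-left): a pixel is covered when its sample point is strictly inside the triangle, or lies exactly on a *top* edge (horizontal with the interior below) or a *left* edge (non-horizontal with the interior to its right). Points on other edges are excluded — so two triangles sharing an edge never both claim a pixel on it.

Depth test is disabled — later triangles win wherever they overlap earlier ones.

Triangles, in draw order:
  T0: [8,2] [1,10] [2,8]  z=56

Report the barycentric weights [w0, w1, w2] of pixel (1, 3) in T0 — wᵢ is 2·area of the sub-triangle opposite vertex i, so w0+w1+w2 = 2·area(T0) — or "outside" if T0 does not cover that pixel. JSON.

T0:
  2·area = 6
  edge (8, 2)→(1, 10): d=(-7,8) right/bottom  bias=-1
  edge (1, 10)→(2, 8): d=(1,-2) top-left  bias=+0
  edge (2, 8)→(8, 2): d=(6,-6) top-left  bias=+0
    (4,0)@(9, 1): e=[-1,7,0] → .  [on edge]
    (3,1)@(7, 3): e=[1,5,0] → X  [on edge]
    (4,1)@(9, 3): e=[-15,9,12] → .
    (2,2)@(5, 5): e=[3,3,0] → X  [on edge]
    (3,2)@(7, 5): e=[-13,7,12] → .
    (1,3)@(3, 7): e=[5,1,0] → X  [on edge]
    (2,3)@(5, 7): e=[-11,5,12] → .
    (0,4)@(1, 9): e=[7,-1,0] → .  [on edge]
    (1,4)@(3, 9): e=[-9,3,12] → .
  covered (3 px):
    . . . . .
    . . . X .
    . . X . .
    . X . . .
    . . . . .
    . . . . .
    . . . . .
    . . . . .
    . . . . .

Result: [1,0,5]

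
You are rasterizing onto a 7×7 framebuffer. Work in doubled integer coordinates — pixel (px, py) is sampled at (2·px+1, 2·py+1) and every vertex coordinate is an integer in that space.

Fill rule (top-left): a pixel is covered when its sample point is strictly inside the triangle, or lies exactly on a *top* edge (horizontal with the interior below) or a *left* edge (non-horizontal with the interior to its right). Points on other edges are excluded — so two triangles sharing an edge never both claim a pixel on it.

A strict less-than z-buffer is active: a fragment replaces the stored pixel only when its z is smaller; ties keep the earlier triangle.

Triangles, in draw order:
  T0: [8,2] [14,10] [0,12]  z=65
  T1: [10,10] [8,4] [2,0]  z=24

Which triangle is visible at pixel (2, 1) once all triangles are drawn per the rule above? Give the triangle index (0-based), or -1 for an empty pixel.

T0:
  2·area = 124
  edge (8, 2)→(14, 10): d=(6,8) right/bottom  bias=-1
  edge (14, 10)→(0, 12): d=(-14,2) right/bottom  bias=-1
  edge (0, 12)→(8, 2): d=(8,-10) top-left  bias=+0
    (3,2)@(7, 5): e=[26,84,14] → █
    (4,2)@(9, 5): e=[10,80,34] → █
    (5,2)@(11, 5): e=[-6,76,54] → ·
    (2,3)@(5, 7): e=[54,60,10] → █
    (5,3)@(11, 7): e=[6,48,70] → █
    (6,3)@(13, 7): e=[-10,44,90] → ·
    (1,4)@(3, 9): e=[82,36,6] → █
    (6,4)@(13, 9): e=[2,16,106] → █
    (0,5)@(1, 11): e=[110,12,2] → █
    (3,5)@(7, 11): e=[62,0,62] → ·  [on edge]
    (4,5)@(9, 11): e=[46,-4,82] → ·
    (5,5)@(11, 11): e=[30,-8,102] → ·
  covered (15 px):
    · · · · · · ·
    · · · · · · ·
    · · · █ █ · ·
    · · █ █ █ █ ·
    · █ █ █ █ █ █
    █ █ █ · · · ·
    · · · · · · ·
T1:
  2·area = 28  (B↔C swapped to make it positive)
  edge (10, 10)→(2, 0): d=(-8,-10) top-left  bias=+0
  edge (2, 0)→(8, 4): d=(6,4) right/bottom  bias=-1
  edge (8, 4)→(10, 10): d=(2,6) right/bottom  bias=-1
    (1,0)@(3, 1): e=[2,2,24] → █
    (2,0)@(5, 1): e=[22,-6,12] → ·
    (3,0)@(7, 1): e=[42,-14,0] → ·  [on edge]
    (1,1)@(3, 3): e=[-14,14,28] → ·
    (2,1)@(5, 3): e=[6,6,16] → █
    (3,1)@(7, 3): e=[26,-2,4] → ·
    (2,2)@(5, 5): e=[-10,18,20] → ·
    (3,2)@(7, 5): e=[10,10,8] → █
    (4,2)@(9, 5): e=[30,2,-4] → ·
    (3,3)@(7, 7): e=[-6,22,12] → ·
    (4,3)@(9, 7): e=[14,14,0] → ·  [on edge]
    (5,6)@(11, 13): e=[-14,42,0] → ·  [on edge]
  covered (3 px):
    · █ · · · · ·
    · · █ · · · ·
    · · · █ · · ·
    · · · · · · ·
    · · · · · · ·
    · · · · · · ·
    · · · · · · ·

Z-buffer (winner per pixel, '.' = empty):
  . 1 . . . . .
  . . 1 . . . .
  . . . 1 0 . .
  . . 0 0 0 0 .
  . 0 0 0 0 0 0
  0 0 0 . . . .
  . . . . . . .

Final: 1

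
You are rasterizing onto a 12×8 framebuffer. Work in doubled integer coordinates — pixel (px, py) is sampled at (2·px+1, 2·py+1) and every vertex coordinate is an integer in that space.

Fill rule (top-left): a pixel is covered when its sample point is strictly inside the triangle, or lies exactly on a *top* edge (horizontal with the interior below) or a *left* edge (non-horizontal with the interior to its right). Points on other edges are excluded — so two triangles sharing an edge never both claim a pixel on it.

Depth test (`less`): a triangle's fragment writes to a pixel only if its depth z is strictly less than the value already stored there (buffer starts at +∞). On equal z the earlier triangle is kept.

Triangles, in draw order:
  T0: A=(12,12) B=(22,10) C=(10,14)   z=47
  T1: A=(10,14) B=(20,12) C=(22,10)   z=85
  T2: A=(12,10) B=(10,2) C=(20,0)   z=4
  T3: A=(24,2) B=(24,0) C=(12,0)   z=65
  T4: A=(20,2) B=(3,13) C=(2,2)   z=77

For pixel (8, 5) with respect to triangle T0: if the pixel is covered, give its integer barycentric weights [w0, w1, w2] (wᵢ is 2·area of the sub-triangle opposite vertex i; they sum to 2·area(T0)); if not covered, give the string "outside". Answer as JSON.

T0:
  2·area = 16
  edge (12, 12)→(22, 10): d=(10,-2) top-left  bias=+0
  edge (22, 10)→(10, 14): d=(-12,4) right/bottom  bias=-1
  edge (10, 14)→(12, 12): d=(2,-2) top-left  bias=+0
    (11,0)@(23, 1): e=[-88,104,0] → .  [on edge]
    (10,1)@(21, 3): e=[-72,88,0] → .  [on edge]
    (9,2)@(19, 5): e=[-56,72,0] → .  [on edge]
    (8,3)@(17, 7): e=[-40,56,0] → .  [on edge]
    (7,4)@(15, 9): e=[-24,40,0] → .  [on edge]
    (6,5)@(13, 11): e=[-8,24,0] → .  [on edge]
    (8,5)@(17, 11): e=[0,8,8] → X  [on edge]
    (9,5)@(19, 11): e=[4,0,12] → .  [on edge]
    (3,6)@(7, 13): e=[0,24,-8] → .  [on edge]
    (5,6)@(11, 13): e=[8,8,0] → X  [on edge]
    (6,6)@(13, 13): e=[12,0,4] → .  [on edge]
    (8,6)@(17, 13): e=[20,-16,12] → .
    (3,7)@(7, 15): e=[20,0,-4] → .  [on edge]
    (4,7)@(9, 15): e=[24,-8,0] → .  [on edge]
  covered (2 px):
    . . . . . . . . . . . .
    . . . . . . . . . . . .
    . . . . . . . . . . . .
    . . . . . . . . . . . .
    . . . . . . . . . . . .
    . . . . . . . . X . . .
    . . . . . X . . . . . .
    . . . . . . . . . . . .
T1:
  2·area = 16  (B↔C swapped to make it positive)
  edge (10, 14)→(22, 10): d=(12,-4) top-left  bias=+0
  edge (22, 10)→(20, 12): d=(-2,2) right/bottom  bias=-1
  edge (20, 12)→(10, 14): d=(-10,2) right/bottom  bias=-1
    (11,4)@(23, 9): e=[-8,0,24] → .  [on edge]
    (9,5)@(19, 11): e=[0,4,12] → X  [on edge]
    (10,5)@(21, 11): e=[8,0,8] → .  [on edge]
    (6,6)@(13, 13): e=[0,12,4] → X  [on edge]
    (7,6)@(15, 13): e=[8,8,0] → .  [on edge]
    (9,6)@(19, 13): e=[24,0,-8] → .  [on edge]
    (2,7)@(5, 15): e=[-8,24,0] → .  [on edge]
    (3,7)@(7, 15): e=[0,20,-4] → .  [on edge]
    (6,7)@(13, 15): e=[24,8,-16] → .
    (8,7)@(17, 15): e=[40,0,-24] → .  [on edge]
  covered (2 px):
    . . . . . . . . . . . .
    . . . . . . . . . . . .
    . . . . . . . . . . . .
    . . . . . . . . . . . .
    . . . . . . . . . . . .
    . . . . . . . . . X . .
    . . . . . . X . . . . .
    . . . . . . . . . . . .
T2:
  2·area = 84
  edge (12, 10)→(10, 2): d=(-2,-8) top-left  bias=+0
  edge (10, 2)→(20, 0): d=(10,-2) top-left  bias=+0
  edge (20, 0)→(12, 10): d=(-8,10) right/bottom  bias=-1
    (7,0)@(15, 1): e=[42,0,42] → X  [on edge]
    (8,0)@(17, 1): e=[58,4,22] → X
    (9,0)@(19, 1): e=[74,8,2] → X
    (10,0)@(21, 1): e=[90,12,-18] → .
    (2,1)@(5, 3): e=[-42,0,126] → .  [on edge]
    (5,1)@(11, 3): e=[6,12,66] → X
    (6,1)@(13, 3): e=[22,16,46] → X
    (9,1)@(19, 3): e=[70,28,-14] → .
    (5,2)@(11, 5): e=[2,32,50] → X
    (8,2)@(17, 5): e=[50,44,-10] → .
    (5,3)@(11, 7): e=[-2,52,34] → .
    (6,3)@(13, 7): e=[14,56,14] → X
  covered (11 px):
    . . . . . . . X X X . .
    . . . . . X X X X . . .
    . . . . . X X X . . . .
    . . . . . . X . . . . .
    . . . . . . . . . . . .
    . . . . . . . . . . . .
    . . . . . . . . . . . .
    . . . . . . . . . . . .
T3:
  2·area = 24  (B↔C swapped to make it positive)
  edge (24, 2)→(12, 0): d=(-12,-2) top-left  bias=+0
  edge (12, 0)→(24, 0): d=(12,0) top-left  bias=+0
  edge (24, 0)→(24, 2): d=(0,2) right/bottom  bias=-1
    (9,0)@(19, 1): e=[2,12,10] → X
    (10,0)@(21, 1): e=[6,12,6] → X
    (11,0)@(23, 1): e=[10,12,2] → X
    (9,1)@(19, 3): e=[-22,36,10] → .
    (10,1)@(21, 3): e=[-18,36,6] → .
    (11,1)@(23, 3): e=[-14,36,2] → .
  covered (3 px):
    . . . . . . . . . X X X
    . . . . . . . . . . . .
    . . . . . . . . . . . .
    . . . . . . . . . . . .
    . . . . . . . . . . . .
    . . . . . . . . . . . .
    . . . . . . . . . . . .
    . . . . . . . . . . . .
T4:
  2·area = 198
  edge (20, 2)→(3, 13): d=(-17,11) right/bottom  bias=-1
  edge (3, 13)→(2, 2): d=(-1,-11) top-left  bias=+0
  edge (2, 2)→(20, 2): d=(18,0) top-left  bias=+0
    (1,1)@(3, 3): e=[170,10,18] → X
    (2,1)@(5, 3): e=[148,32,18] → X
    (3,1)@(7, 3): e=[126,54,18] → X
    (4,1)@(9, 3): e=[104,76,18] → X
    (5,1)@(11, 3): e=[82,98,18] → X
    (6,1)@(13, 3): e=[60,120,18] → X
    (7,1)@(15, 3): e=[38,142,18] → X
    (8,1)@(17, 3): e=[16,164,18] → X
    (9,1)@(19, 3): e=[-6,186,18] → .
    (1,2)@(3, 5): e=[136,8,54] → X
    (8,2)@(17, 5): e=[-18,162,54] → .
    (1,3)@(3, 7): e=[102,6,90] → X
    (1,6)@(3, 13): e=[0,0,198] → .  [on edge]
  covered (26 px):
    . . . . . . . . . . . .
    . X X X X X X X X . . .
    . X X X X X X X . . . .
    . X X X X X . . . . . .
    . X X X X . . . . . . .
    . X X . . . . . . . . .
    . . . . . . . . . . . .
    . . . . . . . . . . . .

Answer: [8,8,0]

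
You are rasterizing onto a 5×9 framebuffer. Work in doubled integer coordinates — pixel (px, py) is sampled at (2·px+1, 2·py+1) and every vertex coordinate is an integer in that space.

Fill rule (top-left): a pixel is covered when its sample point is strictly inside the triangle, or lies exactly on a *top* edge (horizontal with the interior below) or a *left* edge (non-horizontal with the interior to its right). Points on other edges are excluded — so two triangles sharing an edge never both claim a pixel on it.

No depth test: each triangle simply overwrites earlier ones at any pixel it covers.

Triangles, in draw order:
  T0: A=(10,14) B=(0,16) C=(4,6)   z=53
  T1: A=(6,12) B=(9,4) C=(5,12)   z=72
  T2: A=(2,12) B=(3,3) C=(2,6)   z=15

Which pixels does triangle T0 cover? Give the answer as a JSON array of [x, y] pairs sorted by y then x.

T0:
  2·area = 92
  edge (10, 14)→(0, 16): d=(-10,2) right/bottom  bias=-1
  edge (0, 16)→(4, 6): d=(4,-10) top-left  bias=+0
  edge (4, 6)→(10, 14): d=(6,8) right/bottom  bias=-1
    (1,4)@(3, 9): e=[64,2,26] → #
    (2,4)@(5, 9): e=[60,22,10] → #
    (3,4)@(7, 9): e=[56,42,-6] → ·
    (1,5)@(3, 11): e=[44,10,38] → #
    (3,5)@(7, 11): e=[36,50,6] → #
    (4,5)@(9, 11): e=[32,70,-10] → ·
    (1,6)@(3, 13): e=[24,18,50] → #
    (4,6)@(9, 13): e=[12,78,2] → #
    (0,7)@(1, 15): e=[8,6,78] → #
    (2,7)@(5, 15): e=[0,46,46] → ·  [on edge]
    (3,7)@(7, 15): e=[-4,66,30] → ·
    (4,7)@(9, 15): e=[-8,86,14] → ·
  covered (11 px):
    · · · · ·
    · · · · ·
    · · · · ·
    · · · · ·
    · # # · ·
    · # # # ·
    · # # # #
    # # · · ·
    · · · · ·
T1:
  2·area = 8  (B↔C swapped to make it positive)
  edge (6, 12)→(5, 12): d=(-1,0) right/bottom  bias=-1
  edge (5, 12)→(9, 4): d=(4,-8) top-left  bias=+0
  edge (9, 4)→(6, 12): d=(-3,8) right/bottom  bias=-1
    (3,4)@(7, 9): e=[3,4,1] → #
    (4,4)@(9, 9): e=[3,20,-15] → ·
    (3,5)@(7, 11): e=[1,12,-5] → ·
  covered (1 px):
    · · · · ·
    · · · · ·
    · · · · ·
    · · · · ·
    · · · # ·
    · · · · ·
    · · · · ·
    · · · · ·
    · · · · ·
T2:
  2·area = 6  (B↔C swapped to make it positive)
  edge (2, 12)→(2, 6): d=(0,-6) top-left  bias=+0
  edge (2, 6)→(3, 3): d=(1,-3) top-left  bias=+0
  edge (3, 3)→(2, 12): d=(-1,9) right/bottom  bias=-1
    (1,1)@(3, 3): e=[6,0,0] → ·  [on edge]
    (0,4)@(1, 9): e=[-6,0,12] → ·  [on edge]
  covered (0 px):
    · · · · ·
    · · · · ·
    · · · · ·
    · · · · ·
    · · · · ·
    · · · · ·
    · · · · ·
    · · · · ·
    · · · · ·

Answer: [[1,4],[2,4],[1,5],[2,5],[3,5],[1,6],[2,6],[3,6],[4,6],[0,7],[1,7]]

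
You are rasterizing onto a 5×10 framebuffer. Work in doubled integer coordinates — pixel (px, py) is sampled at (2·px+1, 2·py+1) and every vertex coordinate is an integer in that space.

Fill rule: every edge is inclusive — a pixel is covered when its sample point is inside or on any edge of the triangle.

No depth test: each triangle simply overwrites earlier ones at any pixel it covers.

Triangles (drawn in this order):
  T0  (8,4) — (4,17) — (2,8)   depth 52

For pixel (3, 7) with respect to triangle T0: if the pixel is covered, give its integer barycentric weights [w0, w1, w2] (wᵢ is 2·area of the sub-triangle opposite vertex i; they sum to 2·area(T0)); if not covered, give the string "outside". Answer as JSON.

T0:
  2·area = 62
  edge (8, 4)→(4, 17): d=(-4,13) inclusive
  edge (4, 17)→(2, 8): d=(-2,-9) inclusive
  edge (2, 8)→(8, 4): d=(6,-4) inclusive
    (3,2)@(7, 5): e=[9,51,2] → X
    (4,2)@(9, 5): e=[-17,69,10] → .
    (2,3)@(5, 7): e=[27,29,6] → X
    (4,3)@(9, 7): e=[-25,65,22] → .
    (1,4)@(3, 9): e=[45,7,10] → X
    (3,4)@(7, 9): e=[-7,43,26] → .
    (1,5)@(3, 11): e=[37,3,22] → X
    (3,5)@(7, 11): e=[-15,39,38] → .
    (1,6)@(3, 13): e=[29,-1,34] → .
    (2,6)@(5, 13): e=[3,17,42] → X
    (3,6)@(7, 13): e=[-23,35,50] → .
    (2,7)@(5, 15): e=[-5,13,54] → .
  covered (8 px):
    . . . . .
    . . . . .
    . . . X .
    . . X X .
    . X X . .
    . X X . .
    . . X . .
    . . . . .
    . . . . .
    . . . . .

Final: "outside"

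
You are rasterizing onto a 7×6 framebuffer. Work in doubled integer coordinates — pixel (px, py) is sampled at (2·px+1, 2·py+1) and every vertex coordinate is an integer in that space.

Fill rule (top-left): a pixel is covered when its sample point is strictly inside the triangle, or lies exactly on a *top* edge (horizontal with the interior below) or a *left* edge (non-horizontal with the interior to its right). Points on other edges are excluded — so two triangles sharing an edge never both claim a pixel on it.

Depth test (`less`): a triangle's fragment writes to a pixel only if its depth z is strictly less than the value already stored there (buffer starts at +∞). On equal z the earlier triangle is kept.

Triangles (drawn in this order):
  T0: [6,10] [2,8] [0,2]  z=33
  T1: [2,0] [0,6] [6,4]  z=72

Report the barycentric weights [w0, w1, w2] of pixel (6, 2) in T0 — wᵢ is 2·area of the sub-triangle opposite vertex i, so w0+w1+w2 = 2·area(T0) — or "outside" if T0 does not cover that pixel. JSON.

T0:
  2·area = 20
  edge (6, 10)→(2, 8): d=(-4,-2) top-left  bias=+0
  edge (2, 8)→(0, 2): d=(-2,-6) top-left  bias=+0
  edge (0, 2)→(6, 10): d=(6,8) right/bottom  bias=-1
    (0,2)@(1, 5): e=[10,0,10] → █  [on edge]
    (1,2)@(3, 5): e=[14,12,-6] → ·
    (0,3)@(1, 7): e=[2,-4,22] → ·
    (1,3)@(3, 7): e=[6,8,6] → █
    (2,3)@(5, 7): e=[10,20,-10] → ·
    (1,4)@(3, 9): e=[-2,4,18] → ·
    (2,4)@(5, 9): e=[2,16,2] → █
    (3,4)@(7, 9): e=[6,28,-14] → ·
    (1,5)@(3, 11): e=[-10,0,30] → ·  [on edge]
    (2,5)@(5, 11): e=[-6,12,14] → ·
  covered (3 px):
    · · · · · · ·
    · · · · · · ·
    █ · · · · · ·
    · █ · · · · ·
    · · █ · · · ·
    · · · · · · ·
T1:
  2·area = 32  (B↔C swapped to make it positive)
  edge (2, 0)→(6, 4): d=(4,4) right/bottom  bias=-1
  edge (6, 4)→(0, 6): d=(-6,2) right/bottom  bias=-1
  edge (0, 6)→(2, 0): d=(2,-6) top-left  bias=+0
    (1,0)@(3, 1): e=[0,24,8] → ·  [on edge]
    (0,1)@(1, 3): e=[16,16,0] → █  [on edge]
    (1,1)@(3, 3): e=[8,12,12] → █
    (2,1)@(5, 3): e=[0,8,24] → ·  [on edge]
    (4,1)@(9, 3): e=[-16,0,48] → ·  [on edge]
    (0,2)@(1, 5): e=[24,4,4] → █
    (1,2)@(3, 5): e=[16,0,16] → ·  [on edge]
    (3,2)@(7, 5): e=[0,-8,40] → ·  [on edge]
    (0,3)@(1, 7): e=[32,-8,8] → ·
    (4,3)@(9, 7): e=[0,-24,56] → ·  [on edge]
    (5,4)@(11, 9): e=[0,-40,72] → ·  [on edge]
    (6,5)@(13, 11): e=[0,-56,88] → ·  [on edge]
  covered (3 px):
    · · · · · · ·
    █ █ · · · · ·
    █ · · · · · ·
    · · · · · · ·
    · · · · · · ·
    · · · · · · ·

Answer: "outside"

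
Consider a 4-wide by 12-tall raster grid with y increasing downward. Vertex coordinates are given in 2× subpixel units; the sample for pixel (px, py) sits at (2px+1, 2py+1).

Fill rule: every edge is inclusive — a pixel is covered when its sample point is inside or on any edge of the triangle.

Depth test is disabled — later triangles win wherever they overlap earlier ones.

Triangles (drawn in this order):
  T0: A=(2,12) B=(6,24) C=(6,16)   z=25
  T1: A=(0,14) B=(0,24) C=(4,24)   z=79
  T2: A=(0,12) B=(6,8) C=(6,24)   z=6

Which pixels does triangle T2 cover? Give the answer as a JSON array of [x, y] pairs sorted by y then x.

T0:
  2·area = 32  (B↔C swapped to make it positive)
  edge (2, 12)→(6, 16): d=(4,4) inclusive
  edge (6, 16)→(6, 24): d=(0,8) inclusive
  edge (6, 24)→(2, 12): d=(-4,-12) inclusive
    (0,4)@(1, 9): e=[-8,40,0] → .  [on edge]
    (0,5)@(1, 11): e=[0,40,-8] → .  [on edge]
    (1,6)@(3, 13): e=[0,24,8] → X  [on edge]
    (2,6)@(5, 13): e=[-8,8,32] → .
    (1,7)@(3, 15): e=[8,24,0] → X  [on edge]
    (2,7)@(5, 15): e=[0,8,24] → X  [on edge]
    (3,7)@(7, 15): e=[-8,-8,48] → .
    (1,8)@(3, 17): e=[16,24,-8] → .
    (2,8)@(5, 17): e=[8,8,16] → X
    (3,8)@(7, 17): e=[0,-8,40] → .  [on edge]
    (2,9)@(5, 19): e=[16,8,8] → X
    (3,9)@(7, 19): e=[8,-8,32] → .
    (2,10)@(5, 21): e=[24,8,0] → X  [on edge]
  covered (6 px):
    . . . .
    . . . .
    . . . .
    . . . .
    . . . .
    . . . .
    . X . .
    . X X .
    . . X .
    . . X .
    . . X .
    . . . .
T1:
  2·area = 40  (B↔C swapped to make it positive)
  edge (0, 14)→(4, 24): d=(4,10) inclusive
  edge (4, 24)→(0, 24): d=(-4,0) inclusive
  edge (0, 24)→(0, 14): d=(0,-10) inclusive
    (0,8)@(1, 17): e=[2,28,10] → X
    (1,8)@(3, 17): e=[-18,28,30] → .
    (0,9)@(1, 19): e=[10,20,10] → X
    (1,9)@(3, 19): e=[-10,20,30] → .
    (0,10)@(1, 21): e=[18,12,10] → X
    (1,10)@(3, 21): e=[-2,12,30] → .
    (0,11)@(1, 23): e=[26,4,10] → X
    (1,11)@(3, 23): e=[6,4,30] → X
    (2,11)@(5, 23): e=[-14,4,50] → .
  covered (5 px):
    . . . .
    . . . .
    . . . .
    . . . .
    . . . .
    . . . .
    . . . .
    . . . .
    X . . .
    X . . .
    X . . .
    X X . .
T2:
  2·area = 96
  edge (0, 12)→(6, 8): d=(6,-4) inclusive
  edge (6, 8)→(6, 24): d=(0,16) inclusive
  edge (6, 24)→(0, 12): d=(-6,-12) inclusive
    (2,4)@(5, 9): e=[2,16,78] → X
    (3,4)@(7, 9): e=[10,-16,102] → .
    (1,5)@(3, 11): e=[6,48,42] → X
    (3,5)@(7, 11): e=[22,-16,90] → .
    (0,6)@(1, 13): e=[10,80,6] → X
    (3,6)@(7, 13): e=[34,-16,78] → .
    (0,7)@(1, 15): e=[22,80,-6] → .
    (1,7)@(3, 15): e=[30,48,18] → X
    (3,7)@(7, 15): e=[46,-16,66] → .
    (1,8)@(3, 17): e=[42,48,6] → X
    (3,8)@(7, 17): e=[58,-16,54] → .
    (1,9)@(3, 19): e=[54,48,-6] → .
  covered (12 px):
    . . . .
    . . . .
    . . . .
    . . . .
    . . X .
    . X X .
    X X X .
    . X X .
    . X X .
    . . X .
    . . X .
    . . . .

Result: [[2,4],[1,5],[2,5],[0,6],[1,6],[2,6],[1,7],[2,7],[1,8],[2,8],[2,9],[2,10]]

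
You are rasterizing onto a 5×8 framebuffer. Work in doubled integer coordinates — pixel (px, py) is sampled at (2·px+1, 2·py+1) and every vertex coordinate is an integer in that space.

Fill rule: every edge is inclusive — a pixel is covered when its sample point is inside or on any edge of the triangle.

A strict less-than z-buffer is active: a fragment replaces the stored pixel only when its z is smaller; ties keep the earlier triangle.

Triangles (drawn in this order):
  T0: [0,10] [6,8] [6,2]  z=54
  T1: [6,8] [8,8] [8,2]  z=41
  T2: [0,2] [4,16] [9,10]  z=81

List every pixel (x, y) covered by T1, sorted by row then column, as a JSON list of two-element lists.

T0:
  2·area = 36  (B↔C swapped to make it positive)
  edge (0, 10)→(6, 2): d=(6,-8) inclusive
  edge (6, 2)→(6, 8): d=(0,6) inclusive
  edge (6, 8)→(0, 10): d=(-6,2) inclusive
    (2,2)@(5, 5): e=[10,6,20] → #
    (3,2)@(7, 5): e=[26,-6,16] → ·
    (1,3)@(3, 7): e=[6,18,12] → #
    (3,3)@(7, 7): e=[38,-6,4] → ·
    (4,3)@(9, 7): e=[54,-18,0] → ·  [on edge]
    (0,4)@(1, 9): e=[2,30,4] → #
    (1,4)@(3, 9): e=[18,18,0] → #  [on edge]
    (2,4)@(5, 9): e=[34,6,-4] → ·
    (0,5)@(1, 11): e=[14,30,-8] → ·
    (1,5)@(3, 11): e=[30,18,-12] → ·
  covered (5 px):
    · · · · ·
    · · · · ·
    · · # · ·
    · # # · ·
    # # · · ·
    · · · · ·
    · · · · ·
    · · · · ·
T1:
  2·area = 12  (B↔C swapped to make it positive)
  edge (6, 8)→(8, 2): d=(2,-6) inclusive
  edge (8, 2)→(8, 8): d=(0,6) inclusive
  edge (8, 8)→(6, 8): d=(-2,0) inclusive
    (3,2)@(7, 5): e=[0,6,6] → #  [on edge]
    (4,2)@(9, 5): e=[12,-6,6] → ·
    (3,3)@(7, 7): e=[4,6,2] → #
    (4,3)@(9, 7): e=[16,-6,2] → ·
    (3,4)@(7, 9): e=[8,6,-2] → ·
    (2,5)@(5, 11): e=[0,18,-6] → ·  [on edge]
  covered (2 px):
    · · · · ·
    · · · · ·
    · · · # ·
    · · · # ·
    · · · · ·
    · · · · ·
    · · · · ·
    · · · · ·
T2:
  2·area = 94  (B↔C swapped to make it positive)
  edge (0, 2)→(9, 10): d=(9,8) inclusive
  edge (9, 10)→(4, 16): d=(-5,6) inclusive
  edge (4, 16)→(0, 2): d=(-4,-14) inclusive
    (0,1)@(1, 3): e=[1,83,10] → #
    (1,1)@(3, 3): e=[-15,71,38] → ·
    (0,2)@(1, 5): e=[19,73,2] → #
    (1,2)@(3, 5): e=[3,61,30] → #
    (2,2)@(5, 5): e=[-13,49,58] → ·
    (0,3)@(1, 7): e=[37,63,-6] → ·
    (1,3)@(3, 7): e=[21,51,22] → #
    (2,3)@(5, 7): e=[5,39,50] → #
    (3,3)@(7, 7): e=[-11,27,78] → ·
    (1,4)@(3, 9): e=[39,41,14] → #
    (3,4)@(7, 9): e=[7,17,70] → #
    (4,4)@(9, 9): e=[-9,5,98] → ·
  covered (12 px):
    · · · · ·
    # · · · ·
    # # · · ·
    · # # · ·
    · # # # ·
    · # # # ·
    · · # · ·
    · · · · ·

Final: [[3,2],[3,3]]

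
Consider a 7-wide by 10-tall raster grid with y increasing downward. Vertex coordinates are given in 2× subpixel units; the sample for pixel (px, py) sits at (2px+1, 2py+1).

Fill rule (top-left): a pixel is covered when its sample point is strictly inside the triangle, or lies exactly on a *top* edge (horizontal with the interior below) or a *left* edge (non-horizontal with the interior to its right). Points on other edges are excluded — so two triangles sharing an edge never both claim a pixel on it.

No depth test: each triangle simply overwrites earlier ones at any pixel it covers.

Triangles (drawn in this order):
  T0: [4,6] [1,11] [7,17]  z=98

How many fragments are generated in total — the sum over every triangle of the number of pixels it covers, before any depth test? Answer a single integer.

T0:
  2·area = 48  (B↔C swapped to make it positive)
  edge (4, 6)→(7, 17): d=(3,11) right/bottom  bias=-1
  edge (7, 17)→(1, 11): d=(-6,-6) top-left  bias=+0
  edge (1, 11)→(4, 6): d=(3,-5) top-left  bias=+0
    (3,0)@(7, 1): e=[-48,96,0] → .  [on edge]
    (1,4)@(3, 9): e=[20,24,4] → X
    (2,4)@(5, 9): e=[-2,36,14] → .
    (0,5)@(1, 11): e=[48,0,0] → X  [on edge]
    (2,5)@(5, 11): e=[4,24,20] → X
    (3,5)@(7, 11): e=[-18,36,30] → .
    (0,6)@(1, 13): e=[54,-12,6] → .
    (1,6)@(3, 13): e=[32,0,16] → X  [on edge]
    (3,6)@(7, 13): e=[-12,24,36] → .
    (1,7)@(3, 15): e=[38,-12,22] → .
    (2,7)@(5, 15): e=[16,0,32] → X  [on edge]
    (3,7)@(7, 15): e=[-6,12,42] → .
    (3,8)@(7, 17): e=[0,0,48] → .  [on edge]
    (4,9)@(9, 19): e=[-16,0,64] → .  [on edge]
  covered (7 px):
    . . . . . . .
    . . . . . . .
    . . . . . . .
    . . . . . . .
    . X . . . . .
    X X X . . . .
    . X X . . . .
    . . X . . . .
    . . . . . . .
    . . . . . . .

Final: 7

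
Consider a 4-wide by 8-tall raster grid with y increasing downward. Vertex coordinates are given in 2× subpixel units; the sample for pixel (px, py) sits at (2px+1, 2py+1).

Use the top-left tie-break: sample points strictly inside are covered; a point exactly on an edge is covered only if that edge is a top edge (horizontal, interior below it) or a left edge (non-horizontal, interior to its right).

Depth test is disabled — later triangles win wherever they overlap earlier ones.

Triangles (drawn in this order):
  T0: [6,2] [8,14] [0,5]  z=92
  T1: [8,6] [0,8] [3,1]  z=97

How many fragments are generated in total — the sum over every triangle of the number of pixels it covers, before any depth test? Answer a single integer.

T0:
  2·area = 78
  edge (6, 2)→(8, 14): d=(2,12) right/bottom  bias=-1
  edge (8, 14)→(0, 5): d=(-8,-9) top-left  bias=+0
  edge (0, 5)→(6, 2): d=(6,-3) top-left  bias=+0
    (2,1)@(5, 3): e=[14,61,3] → █
    (3,1)@(7, 3): e=[-10,79,9] → ·
    (0,2)@(1, 5): e=[66,9,3] → █
    (1,2)@(3, 5): e=[42,27,9] → █
    (3,2)@(7, 5): e=[-6,63,21] → ·
    (0,3)@(1, 7): e=[70,-7,15] → ·
    (1,3)@(3, 7): e=[46,11,21] → █
    (3,3)@(7, 7): e=[-2,47,33] → ·
    (1,4)@(3, 9): e=[50,-5,33] → ·
    (2,4)@(5, 9): e=[26,13,39] → █
    (3,4)@(7, 9): e=[2,31,45] → █
    (2,5)@(5, 11): e=[30,-3,51] → ·
  covered (9 px):
    · · · ·
    · · █ ·
    █ █ █ ·
    · █ █ ·
    · · █ █
    · · · █
    · · · ·
    · · · ·
T1:
  2·area = 50
  edge (8, 6)→(0, 8): d=(-8,2) right/bottom  bias=-1
  edge (0, 8)→(3, 1): d=(3,-7) top-left  bias=+0
  edge (3, 1)→(8, 6): d=(5,5) right/bottom  bias=-1
    (1,0)@(3, 1): e=[50,0,0] → ·  [on edge]
    (1,1)@(3, 3): e=[34,6,10] → █
    (2,1)@(5, 3): e=[30,20,0] → ·  [on edge]
    (1,2)@(3, 5): e=[18,12,20] → █
    (2,2)@(5, 5): e=[14,26,10] → █
    (3,2)@(7, 5): e=[10,40,0] → ·  [on edge]
    (0,3)@(1, 7): e=[6,4,40] → █
    (2,3)@(5, 7): e=[-2,32,20] → ·
    (0,4)@(1, 9): e=[-10,10,50] → ·
    (1,4)@(3, 9): e=[-14,24,40] → ·
  covered (5 px):
    · · · ·
    · █ · ·
    · █ █ ·
    █ █ · ·
    · · · ·
    · · · ·
    · · · ·
    · · · ·

Answer: 14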